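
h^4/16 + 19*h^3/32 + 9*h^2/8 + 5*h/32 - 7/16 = (h/4 + 1/4)*(h/4 + 1/2)*(h - 1/2)*(h + 7)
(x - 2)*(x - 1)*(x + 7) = x^3 + 4*x^2 - 19*x + 14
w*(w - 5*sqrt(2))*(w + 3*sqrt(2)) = w^3 - 2*sqrt(2)*w^2 - 30*w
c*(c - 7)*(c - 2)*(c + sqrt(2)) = c^4 - 9*c^3 + sqrt(2)*c^3 - 9*sqrt(2)*c^2 + 14*c^2 + 14*sqrt(2)*c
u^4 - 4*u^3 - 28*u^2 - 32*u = u*(u - 8)*(u + 2)^2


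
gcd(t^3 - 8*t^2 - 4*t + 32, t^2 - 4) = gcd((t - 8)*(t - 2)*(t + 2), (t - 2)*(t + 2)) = t^2 - 4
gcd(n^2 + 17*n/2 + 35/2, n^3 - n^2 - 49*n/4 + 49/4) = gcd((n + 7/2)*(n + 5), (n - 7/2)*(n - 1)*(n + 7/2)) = n + 7/2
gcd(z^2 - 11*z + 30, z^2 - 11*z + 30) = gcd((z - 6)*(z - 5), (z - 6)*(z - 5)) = z^2 - 11*z + 30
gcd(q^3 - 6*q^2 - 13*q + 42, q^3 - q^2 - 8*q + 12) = q^2 + q - 6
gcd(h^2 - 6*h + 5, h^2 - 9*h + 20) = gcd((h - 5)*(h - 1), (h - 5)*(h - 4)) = h - 5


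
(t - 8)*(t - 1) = t^2 - 9*t + 8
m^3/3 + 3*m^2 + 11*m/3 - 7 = (m/3 + 1)*(m - 1)*(m + 7)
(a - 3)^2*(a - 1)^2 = a^4 - 8*a^3 + 22*a^2 - 24*a + 9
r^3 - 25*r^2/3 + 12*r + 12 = (r - 6)*(r - 3)*(r + 2/3)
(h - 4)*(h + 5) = h^2 + h - 20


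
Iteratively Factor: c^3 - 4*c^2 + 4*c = (c - 2)*(c^2 - 2*c) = c*(c - 2)*(c - 2)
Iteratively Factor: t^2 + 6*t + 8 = (t + 2)*(t + 4)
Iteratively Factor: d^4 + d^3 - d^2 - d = (d)*(d^3 + d^2 - d - 1) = d*(d - 1)*(d^2 + 2*d + 1) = d*(d - 1)*(d + 1)*(d + 1)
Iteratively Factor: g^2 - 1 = (g + 1)*(g - 1)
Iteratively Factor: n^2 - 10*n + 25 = (n - 5)*(n - 5)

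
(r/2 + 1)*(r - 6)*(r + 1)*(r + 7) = r^4/2 + 2*r^3 - 37*r^2/2 - 62*r - 42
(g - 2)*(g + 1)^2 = g^3 - 3*g - 2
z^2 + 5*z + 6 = (z + 2)*(z + 3)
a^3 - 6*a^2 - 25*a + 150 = (a - 6)*(a - 5)*(a + 5)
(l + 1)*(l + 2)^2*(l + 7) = l^4 + 12*l^3 + 43*l^2 + 60*l + 28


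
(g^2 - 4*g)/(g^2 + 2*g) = (g - 4)/(g + 2)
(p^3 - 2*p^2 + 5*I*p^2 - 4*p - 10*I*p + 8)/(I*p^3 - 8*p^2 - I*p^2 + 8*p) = (p^3 - 2*p^2 + 5*I*p^2 - 4*p - 10*I*p + 8)/(p*(I*p^2 - 8*p - I*p + 8))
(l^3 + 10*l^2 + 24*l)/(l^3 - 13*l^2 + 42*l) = (l^2 + 10*l + 24)/(l^2 - 13*l + 42)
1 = 1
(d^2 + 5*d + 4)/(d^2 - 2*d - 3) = (d + 4)/(d - 3)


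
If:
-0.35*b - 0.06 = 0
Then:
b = -0.17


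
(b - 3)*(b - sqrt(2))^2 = b^3 - 3*b^2 - 2*sqrt(2)*b^2 + 2*b + 6*sqrt(2)*b - 6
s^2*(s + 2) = s^3 + 2*s^2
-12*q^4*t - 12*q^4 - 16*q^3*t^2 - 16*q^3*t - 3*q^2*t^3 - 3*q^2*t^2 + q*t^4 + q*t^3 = (-6*q + t)*(q + t)*(2*q + t)*(q*t + q)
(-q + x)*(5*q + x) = -5*q^2 + 4*q*x + x^2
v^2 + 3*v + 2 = (v + 1)*(v + 2)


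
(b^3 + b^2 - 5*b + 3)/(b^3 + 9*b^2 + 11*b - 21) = (b - 1)/(b + 7)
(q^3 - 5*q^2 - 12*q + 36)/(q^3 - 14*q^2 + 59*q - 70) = (q^2 - 3*q - 18)/(q^2 - 12*q + 35)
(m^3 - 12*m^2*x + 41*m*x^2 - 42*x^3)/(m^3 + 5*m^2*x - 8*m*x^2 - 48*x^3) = (m^2 - 9*m*x + 14*x^2)/(m^2 + 8*m*x + 16*x^2)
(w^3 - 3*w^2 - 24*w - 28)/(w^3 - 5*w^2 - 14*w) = (w + 2)/w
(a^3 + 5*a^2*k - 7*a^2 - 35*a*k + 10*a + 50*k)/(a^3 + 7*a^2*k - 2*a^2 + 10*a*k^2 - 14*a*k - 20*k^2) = (a - 5)/(a + 2*k)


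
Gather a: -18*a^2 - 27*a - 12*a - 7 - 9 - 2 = -18*a^2 - 39*a - 18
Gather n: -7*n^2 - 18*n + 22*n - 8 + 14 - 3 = -7*n^2 + 4*n + 3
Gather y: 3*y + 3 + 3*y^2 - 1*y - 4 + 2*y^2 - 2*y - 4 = 5*y^2 - 5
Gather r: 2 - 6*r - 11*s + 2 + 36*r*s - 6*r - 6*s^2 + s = r*(36*s - 12) - 6*s^2 - 10*s + 4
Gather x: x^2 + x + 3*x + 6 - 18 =x^2 + 4*x - 12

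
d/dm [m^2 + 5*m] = 2*m + 5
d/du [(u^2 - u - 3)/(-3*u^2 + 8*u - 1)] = 5*(u^2 - 4*u + 5)/(9*u^4 - 48*u^3 + 70*u^2 - 16*u + 1)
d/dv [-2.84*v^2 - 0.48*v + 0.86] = -5.68*v - 0.48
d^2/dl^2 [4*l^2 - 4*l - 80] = 8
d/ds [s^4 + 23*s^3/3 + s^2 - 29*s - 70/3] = 4*s^3 + 23*s^2 + 2*s - 29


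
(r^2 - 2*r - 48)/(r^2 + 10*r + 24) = (r - 8)/(r + 4)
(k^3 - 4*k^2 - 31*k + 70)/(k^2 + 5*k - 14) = (k^2 - 2*k - 35)/(k + 7)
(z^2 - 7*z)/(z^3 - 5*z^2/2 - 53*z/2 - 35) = 2*z/(2*z^2 + 9*z + 10)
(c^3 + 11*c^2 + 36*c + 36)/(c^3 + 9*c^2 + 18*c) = (c + 2)/c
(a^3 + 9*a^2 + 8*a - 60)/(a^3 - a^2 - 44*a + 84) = (a^2 + 11*a + 30)/(a^2 + a - 42)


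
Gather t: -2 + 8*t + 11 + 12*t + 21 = 20*t + 30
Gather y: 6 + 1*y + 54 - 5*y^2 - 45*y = -5*y^2 - 44*y + 60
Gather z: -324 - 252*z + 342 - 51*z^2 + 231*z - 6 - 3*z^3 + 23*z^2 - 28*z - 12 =-3*z^3 - 28*z^2 - 49*z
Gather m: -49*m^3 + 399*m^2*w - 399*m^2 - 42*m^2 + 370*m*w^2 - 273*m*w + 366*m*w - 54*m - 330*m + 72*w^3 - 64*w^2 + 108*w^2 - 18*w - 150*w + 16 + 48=-49*m^3 + m^2*(399*w - 441) + m*(370*w^2 + 93*w - 384) + 72*w^3 + 44*w^2 - 168*w + 64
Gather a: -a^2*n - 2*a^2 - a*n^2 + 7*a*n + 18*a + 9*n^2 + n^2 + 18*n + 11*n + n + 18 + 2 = a^2*(-n - 2) + a*(-n^2 + 7*n + 18) + 10*n^2 + 30*n + 20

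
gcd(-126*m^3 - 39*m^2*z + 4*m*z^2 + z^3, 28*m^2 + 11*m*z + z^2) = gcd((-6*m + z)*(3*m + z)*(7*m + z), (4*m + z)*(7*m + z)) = 7*m + z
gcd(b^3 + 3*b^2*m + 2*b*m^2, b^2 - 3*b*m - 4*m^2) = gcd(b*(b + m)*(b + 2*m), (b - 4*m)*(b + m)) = b + m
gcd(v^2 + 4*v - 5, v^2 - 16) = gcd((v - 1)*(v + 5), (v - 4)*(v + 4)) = 1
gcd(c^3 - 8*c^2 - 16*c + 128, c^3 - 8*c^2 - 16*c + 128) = c^3 - 8*c^2 - 16*c + 128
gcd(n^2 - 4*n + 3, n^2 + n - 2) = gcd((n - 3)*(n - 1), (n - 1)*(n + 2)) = n - 1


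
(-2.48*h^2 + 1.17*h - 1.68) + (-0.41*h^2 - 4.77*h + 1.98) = -2.89*h^2 - 3.6*h + 0.3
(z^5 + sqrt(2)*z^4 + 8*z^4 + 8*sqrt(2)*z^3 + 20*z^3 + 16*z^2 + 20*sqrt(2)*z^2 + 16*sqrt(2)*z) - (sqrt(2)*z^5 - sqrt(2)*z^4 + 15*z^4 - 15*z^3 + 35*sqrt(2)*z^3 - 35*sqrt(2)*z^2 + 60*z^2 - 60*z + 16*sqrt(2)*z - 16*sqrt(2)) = -sqrt(2)*z^5 + z^5 - 7*z^4 + 2*sqrt(2)*z^4 - 27*sqrt(2)*z^3 + 35*z^3 - 44*z^2 + 55*sqrt(2)*z^2 + 60*z + 16*sqrt(2)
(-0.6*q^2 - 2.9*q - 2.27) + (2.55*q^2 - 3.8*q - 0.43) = 1.95*q^2 - 6.7*q - 2.7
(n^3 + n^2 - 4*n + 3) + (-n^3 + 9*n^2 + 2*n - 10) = 10*n^2 - 2*n - 7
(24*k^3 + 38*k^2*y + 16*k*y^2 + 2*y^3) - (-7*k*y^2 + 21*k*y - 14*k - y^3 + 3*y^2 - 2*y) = 24*k^3 + 38*k^2*y + 23*k*y^2 - 21*k*y + 14*k + 3*y^3 - 3*y^2 + 2*y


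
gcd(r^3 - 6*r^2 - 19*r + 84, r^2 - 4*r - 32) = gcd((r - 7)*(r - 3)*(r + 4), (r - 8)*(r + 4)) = r + 4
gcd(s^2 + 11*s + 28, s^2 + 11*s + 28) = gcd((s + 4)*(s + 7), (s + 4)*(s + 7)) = s^2 + 11*s + 28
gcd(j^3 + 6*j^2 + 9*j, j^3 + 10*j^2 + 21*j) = j^2 + 3*j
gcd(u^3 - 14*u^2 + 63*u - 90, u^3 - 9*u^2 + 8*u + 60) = u^2 - 11*u + 30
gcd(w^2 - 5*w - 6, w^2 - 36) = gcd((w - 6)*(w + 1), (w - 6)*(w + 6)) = w - 6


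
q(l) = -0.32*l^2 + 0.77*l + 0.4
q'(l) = 0.77 - 0.64*l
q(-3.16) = -5.23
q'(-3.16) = 2.79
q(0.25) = 0.57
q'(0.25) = 0.61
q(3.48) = -0.80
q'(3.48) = -1.46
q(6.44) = -7.91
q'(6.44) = -3.35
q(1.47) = 0.84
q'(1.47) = -0.17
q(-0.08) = 0.34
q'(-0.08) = 0.82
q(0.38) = 0.65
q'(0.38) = 0.53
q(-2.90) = -4.52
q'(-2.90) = 2.63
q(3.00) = -0.17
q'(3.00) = -1.15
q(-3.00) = -4.79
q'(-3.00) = 2.69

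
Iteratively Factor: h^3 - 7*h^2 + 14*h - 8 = (h - 4)*(h^2 - 3*h + 2) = (h - 4)*(h - 2)*(h - 1)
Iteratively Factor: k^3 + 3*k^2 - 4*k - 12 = (k + 3)*(k^2 - 4) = (k + 2)*(k + 3)*(k - 2)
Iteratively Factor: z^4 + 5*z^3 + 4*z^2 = (z)*(z^3 + 5*z^2 + 4*z) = z*(z + 4)*(z^2 + z) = z^2*(z + 4)*(z + 1)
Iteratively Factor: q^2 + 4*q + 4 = (q + 2)*(q + 2)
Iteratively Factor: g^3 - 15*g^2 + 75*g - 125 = (g - 5)*(g^2 - 10*g + 25) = (g - 5)^2*(g - 5)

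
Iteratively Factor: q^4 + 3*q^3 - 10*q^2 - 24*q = (q - 3)*(q^3 + 6*q^2 + 8*q) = q*(q - 3)*(q^2 + 6*q + 8) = q*(q - 3)*(q + 4)*(q + 2)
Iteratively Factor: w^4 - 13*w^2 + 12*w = (w - 3)*(w^3 + 3*w^2 - 4*w) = (w - 3)*(w + 4)*(w^2 - w) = (w - 3)*(w - 1)*(w + 4)*(w)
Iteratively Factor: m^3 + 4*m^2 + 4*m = (m + 2)*(m^2 + 2*m) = (m + 2)^2*(m)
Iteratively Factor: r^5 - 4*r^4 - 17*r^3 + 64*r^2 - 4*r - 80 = (r - 2)*(r^4 - 2*r^3 - 21*r^2 + 22*r + 40) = (r - 5)*(r - 2)*(r^3 + 3*r^2 - 6*r - 8) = (r - 5)*(r - 2)*(r + 4)*(r^2 - r - 2) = (r - 5)*(r - 2)^2*(r + 4)*(r + 1)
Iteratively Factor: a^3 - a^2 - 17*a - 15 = (a + 1)*(a^2 - 2*a - 15) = (a + 1)*(a + 3)*(a - 5)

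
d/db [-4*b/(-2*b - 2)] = 2/(b + 1)^2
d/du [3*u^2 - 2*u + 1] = 6*u - 2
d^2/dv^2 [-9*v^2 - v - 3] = -18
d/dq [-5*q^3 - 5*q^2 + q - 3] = -15*q^2 - 10*q + 1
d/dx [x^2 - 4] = 2*x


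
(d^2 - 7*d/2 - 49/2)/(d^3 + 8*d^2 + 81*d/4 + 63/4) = 2*(d - 7)/(2*d^2 + 9*d + 9)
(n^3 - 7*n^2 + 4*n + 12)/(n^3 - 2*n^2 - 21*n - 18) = (n - 2)/(n + 3)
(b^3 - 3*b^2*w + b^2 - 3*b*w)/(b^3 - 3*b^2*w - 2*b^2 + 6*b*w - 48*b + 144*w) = b*(b + 1)/(b^2 - 2*b - 48)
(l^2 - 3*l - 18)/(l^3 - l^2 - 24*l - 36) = 1/(l + 2)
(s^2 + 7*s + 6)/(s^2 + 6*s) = (s + 1)/s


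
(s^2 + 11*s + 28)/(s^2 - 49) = (s + 4)/(s - 7)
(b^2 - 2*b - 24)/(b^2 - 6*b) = (b + 4)/b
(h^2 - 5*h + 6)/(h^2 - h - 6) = (h - 2)/(h + 2)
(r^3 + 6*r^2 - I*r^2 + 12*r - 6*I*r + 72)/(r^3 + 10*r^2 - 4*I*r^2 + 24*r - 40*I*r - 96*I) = (r + 3*I)/(r + 4)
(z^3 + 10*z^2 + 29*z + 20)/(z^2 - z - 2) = (z^2 + 9*z + 20)/(z - 2)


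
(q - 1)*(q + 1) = q^2 - 1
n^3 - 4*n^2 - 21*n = n*(n - 7)*(n + 3)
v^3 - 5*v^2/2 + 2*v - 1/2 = (v - 1)^2*(v - 1/2)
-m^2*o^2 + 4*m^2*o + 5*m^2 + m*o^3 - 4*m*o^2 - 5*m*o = (-m + o)*(o - 5)*(m*o + m)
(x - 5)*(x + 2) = x^2 - 3*x - 10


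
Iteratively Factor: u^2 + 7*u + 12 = (u + 3)*(u + 4)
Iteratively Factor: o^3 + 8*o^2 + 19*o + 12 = (o + 3)*(o^2 + 5*o + 4) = (o + 1)*(o + 3)*(o + 4)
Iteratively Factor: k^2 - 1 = (k + 1)*(k - 1)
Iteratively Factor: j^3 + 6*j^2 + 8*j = (j + 2)*(j^2 + 4*j) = j*(j + 2)*(j + 4)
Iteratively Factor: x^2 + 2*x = (x)*(x + 2)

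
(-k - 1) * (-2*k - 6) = 2*k^2 + 8*k + 6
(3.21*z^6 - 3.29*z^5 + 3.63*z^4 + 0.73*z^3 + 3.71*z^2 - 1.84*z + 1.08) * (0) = 0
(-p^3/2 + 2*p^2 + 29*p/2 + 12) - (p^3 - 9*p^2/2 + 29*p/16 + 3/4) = -3*p^3/2 + 13*p^2/2 + 203*p/16 + 45/4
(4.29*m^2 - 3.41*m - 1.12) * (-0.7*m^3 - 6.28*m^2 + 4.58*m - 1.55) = -3.003*m^5 - 24.5542*m^4 + 41.847*m^3 - 15.2337*m^2 + 0.1559*m + 1.736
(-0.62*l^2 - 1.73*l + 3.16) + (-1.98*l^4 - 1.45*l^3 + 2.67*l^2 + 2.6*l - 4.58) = -1.98*l^4 - 1.45*l^3 + 2.05*l^2 + 0.87*l - 1.42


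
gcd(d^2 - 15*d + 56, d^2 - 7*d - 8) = d - 8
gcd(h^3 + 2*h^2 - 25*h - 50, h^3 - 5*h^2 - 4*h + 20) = h^2 - 3*h - 10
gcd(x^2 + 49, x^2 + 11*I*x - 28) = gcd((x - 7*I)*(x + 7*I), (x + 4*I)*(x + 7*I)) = x + 7*I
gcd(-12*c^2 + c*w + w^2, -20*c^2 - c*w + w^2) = 4*c + w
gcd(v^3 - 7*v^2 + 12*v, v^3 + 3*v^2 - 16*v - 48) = v - 4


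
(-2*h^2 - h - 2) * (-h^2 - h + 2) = 2*h^4 + 3*h^3 - h^2 - 4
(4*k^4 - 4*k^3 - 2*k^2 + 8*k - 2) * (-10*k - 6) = -40*k^5 + 16*k^4 + 44*k^3 - 68*k^2 - 28*k + 12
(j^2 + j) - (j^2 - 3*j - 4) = 4*j + 4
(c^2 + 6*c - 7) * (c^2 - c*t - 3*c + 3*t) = c^4 - c^3*t + 3*c^3 - 3*c^2*t - 25*c^2 + 25*c*t + 21*c - 21*t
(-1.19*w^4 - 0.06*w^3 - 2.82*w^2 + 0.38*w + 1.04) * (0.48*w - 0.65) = -0.5712*w^5 + 0.7447*w^4 - 1.3146*w^3 + 2.0154*w^2 + 0.2522*w - 0.676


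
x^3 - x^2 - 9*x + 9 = (x - 3)*(x - 1)*(x + 3)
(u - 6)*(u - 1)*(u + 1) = u^3 - 6*u^2 - u + 6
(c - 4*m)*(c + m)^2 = c^3 - 2*c^2*m - 7*c*m^2 - 4*m^3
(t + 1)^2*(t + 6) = t^3 + 8*t^2 + 13*t + 6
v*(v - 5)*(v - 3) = v^3 - 8*v^2 + 15*v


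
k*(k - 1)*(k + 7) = k^3 + 6*k^2 - 7*k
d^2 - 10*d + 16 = (d - 8)*(d - 2)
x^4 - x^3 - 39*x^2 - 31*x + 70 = (x - 7)*(x - 1)*(x + 2)*(x + 5)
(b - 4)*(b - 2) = b^2 - 6*b + 8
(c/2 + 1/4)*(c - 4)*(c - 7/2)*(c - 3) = c^4/2 - 5*c^3 + 125*c^2/8 - 95*c/8 - 21/2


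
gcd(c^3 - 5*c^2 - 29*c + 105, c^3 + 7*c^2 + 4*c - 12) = 1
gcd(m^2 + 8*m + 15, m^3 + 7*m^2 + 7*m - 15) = m^2 + 8*m + 15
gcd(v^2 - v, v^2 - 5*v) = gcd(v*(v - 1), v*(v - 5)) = v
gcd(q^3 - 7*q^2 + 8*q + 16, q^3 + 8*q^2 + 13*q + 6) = q + 1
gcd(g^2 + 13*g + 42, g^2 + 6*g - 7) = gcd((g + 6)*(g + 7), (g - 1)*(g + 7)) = g + 7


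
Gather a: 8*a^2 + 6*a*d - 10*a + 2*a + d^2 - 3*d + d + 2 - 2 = 8*a^2 + a*(6*d - 8) + d^2 - 2*d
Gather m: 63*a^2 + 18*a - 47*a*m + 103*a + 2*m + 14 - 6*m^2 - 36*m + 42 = 63*a^2 + 121*a - 6*m^2 + m*(-47*a - 34) + 56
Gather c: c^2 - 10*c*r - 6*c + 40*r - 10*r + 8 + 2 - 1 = c^2 + c*(-10*r - 6) + 30*r + 9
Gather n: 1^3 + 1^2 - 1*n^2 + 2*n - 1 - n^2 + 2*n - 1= -2*n^2 + 4*n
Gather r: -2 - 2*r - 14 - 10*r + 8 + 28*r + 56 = 16*r + 48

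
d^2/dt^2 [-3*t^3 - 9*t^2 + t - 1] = -18*t - 18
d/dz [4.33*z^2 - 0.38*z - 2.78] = 8.66*z - 0.38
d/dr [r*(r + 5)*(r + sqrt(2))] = r*(r + 5) + r*(r + sqrt(2)) + (r + 5)*(r + sqrt(2))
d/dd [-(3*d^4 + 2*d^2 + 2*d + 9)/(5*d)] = (-9*d^4 - 2*d^2 + 9)/(5*d^2)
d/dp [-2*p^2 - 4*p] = -4*p - 4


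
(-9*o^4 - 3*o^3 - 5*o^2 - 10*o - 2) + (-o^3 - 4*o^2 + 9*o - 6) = -9*o^4 - 4*o^3 - 9*o^2 - o - 8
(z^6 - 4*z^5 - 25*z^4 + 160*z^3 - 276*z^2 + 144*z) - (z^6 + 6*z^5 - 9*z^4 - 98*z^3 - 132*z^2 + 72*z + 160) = -10*z^5 - 16*z^4 + 258*z^3 - 144*z^2 + 72*z - 160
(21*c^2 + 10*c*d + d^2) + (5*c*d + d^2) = 21*c^2 + 15*c*d + 2*d^2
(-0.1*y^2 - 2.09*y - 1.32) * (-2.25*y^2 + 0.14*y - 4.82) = 0.225*y^4 + 4.6885*y^3 + 3.1594*y^2 + 9.889*y + 6.3624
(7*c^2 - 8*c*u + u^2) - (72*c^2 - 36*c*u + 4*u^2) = -65*c^2 + 28*c*u - 3*u^2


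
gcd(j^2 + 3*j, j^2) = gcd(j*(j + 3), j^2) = j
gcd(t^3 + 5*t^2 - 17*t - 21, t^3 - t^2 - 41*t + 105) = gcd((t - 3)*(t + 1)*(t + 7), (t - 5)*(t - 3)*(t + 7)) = t^2 + 4*t - 21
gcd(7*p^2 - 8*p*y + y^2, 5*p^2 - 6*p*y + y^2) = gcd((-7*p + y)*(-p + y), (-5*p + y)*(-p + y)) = -p + y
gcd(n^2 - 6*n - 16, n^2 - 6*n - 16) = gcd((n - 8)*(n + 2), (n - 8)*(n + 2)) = n^2 - 6*n - 16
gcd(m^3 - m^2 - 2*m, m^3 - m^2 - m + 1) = m + 1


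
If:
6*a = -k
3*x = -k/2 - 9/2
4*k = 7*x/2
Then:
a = 21/110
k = -63/55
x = -72/55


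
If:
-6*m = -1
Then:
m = 1/6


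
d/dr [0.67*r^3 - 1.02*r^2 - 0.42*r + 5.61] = 2.01*r^2 - 2.04*r - 0.42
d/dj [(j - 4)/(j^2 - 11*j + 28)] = -1/(j^2 - 14*j + 49)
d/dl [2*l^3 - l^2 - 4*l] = 6*l^2 - 2*l - 4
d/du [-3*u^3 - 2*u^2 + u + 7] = -9*u^2 - 4*u + 1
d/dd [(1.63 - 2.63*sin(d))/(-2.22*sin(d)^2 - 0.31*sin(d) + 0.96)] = (-5.8386*sin(d)^2 + 7.2372*sin(d) - 2.0195)*cos(d)/(4.9284*sin(d)^4 + 1.3764*sin(d)^3 - 4.1663*sin(d)^2 - 0.5952*sin(d) + 0.9216)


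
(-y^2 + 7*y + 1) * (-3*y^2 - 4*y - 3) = 3*y^4 - 17*y^3 - 28*y^2 - 25*y - 3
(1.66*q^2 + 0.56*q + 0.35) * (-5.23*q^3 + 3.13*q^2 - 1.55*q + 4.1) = -8.6818*q^5 + 2.267*q^4 - 2.6507*q^3 + 7.0335*q^2 + 1.7535*q + 1.435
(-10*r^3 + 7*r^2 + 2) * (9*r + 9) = -90*r^4 - 27*r^3 + 63*r^2 + 18*r + 18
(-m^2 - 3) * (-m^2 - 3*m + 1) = m^4 + 3*m^3 + 2*m^2 + 9*m - 3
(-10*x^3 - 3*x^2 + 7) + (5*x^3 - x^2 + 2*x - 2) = -5*x^3 - 4*x^2 + 2*x + 5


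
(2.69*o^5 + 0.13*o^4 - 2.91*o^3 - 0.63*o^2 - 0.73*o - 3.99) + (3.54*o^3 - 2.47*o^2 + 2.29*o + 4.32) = 2.69*o^5 + 0.13*o^4 + 0.63*o^3 - 3.1*o^2 + 1.56*o + 0.33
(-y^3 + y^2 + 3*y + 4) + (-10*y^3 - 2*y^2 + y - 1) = -11*y^3 - y^2 + 4*y + 3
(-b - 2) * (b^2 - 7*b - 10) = -b^3 + 5*b^2 + 24*b + 20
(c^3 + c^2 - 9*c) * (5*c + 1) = 5*c^4 + 6*c^3 - 44*c^2 - 9*c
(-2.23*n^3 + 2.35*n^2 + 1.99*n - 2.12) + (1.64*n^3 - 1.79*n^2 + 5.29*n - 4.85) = -0.59*n^3 + 0.56*n^2 + 7.28*n - 6.97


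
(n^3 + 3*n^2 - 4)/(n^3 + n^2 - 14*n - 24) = (n^2 + n - 2)/(n^2 - n - 12)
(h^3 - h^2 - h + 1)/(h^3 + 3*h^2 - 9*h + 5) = (h + 1)/(h + 5)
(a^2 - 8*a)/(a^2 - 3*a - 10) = a*(8 - a)/(-a^2 + 3*a + 10)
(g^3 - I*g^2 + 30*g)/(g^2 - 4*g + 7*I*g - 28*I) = g*(g^2 - I*g + 30)/(g^2 + g*(-4 + 7*I) - 28*I)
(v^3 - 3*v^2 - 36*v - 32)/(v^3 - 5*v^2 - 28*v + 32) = (v + 1)/(v - 1)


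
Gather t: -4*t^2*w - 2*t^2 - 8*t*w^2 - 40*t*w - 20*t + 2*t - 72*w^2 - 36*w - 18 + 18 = t^2*(-4*w - 2) + t*(-8*w^2 - 40*w - 18) - 72*w^2 - 36*w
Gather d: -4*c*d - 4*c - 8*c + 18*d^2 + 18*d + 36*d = -12*c + 18*d^2 + d*(54 - 4*c)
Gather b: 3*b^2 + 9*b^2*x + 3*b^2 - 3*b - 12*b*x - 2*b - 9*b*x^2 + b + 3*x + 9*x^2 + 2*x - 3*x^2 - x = b^2*(9*x + 6) + b*(-9*x^2 - 12*x - 4) + 6*x^2 + 4*x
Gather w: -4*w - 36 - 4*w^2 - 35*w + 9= -4*w^2 - 39*w - 27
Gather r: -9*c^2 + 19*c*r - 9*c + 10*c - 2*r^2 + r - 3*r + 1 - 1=-9*c^2 + c - 2*r^2 + r*(19*c - 2)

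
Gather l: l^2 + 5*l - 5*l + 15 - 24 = l^2 - 9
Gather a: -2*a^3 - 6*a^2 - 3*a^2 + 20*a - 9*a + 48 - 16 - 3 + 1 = -2*a^3 - 9*a^2 + 11*a + 30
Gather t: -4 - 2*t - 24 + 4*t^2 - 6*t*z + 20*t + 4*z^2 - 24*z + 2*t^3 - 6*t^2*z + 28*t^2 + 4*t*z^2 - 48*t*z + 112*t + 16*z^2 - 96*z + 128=2*t^3 + t^2*(32 - 6*z) + t*(4*z^2 - 54*z + 130) + 20*z^2 - 120*z + 100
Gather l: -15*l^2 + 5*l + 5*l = -15*l^2 + 10*l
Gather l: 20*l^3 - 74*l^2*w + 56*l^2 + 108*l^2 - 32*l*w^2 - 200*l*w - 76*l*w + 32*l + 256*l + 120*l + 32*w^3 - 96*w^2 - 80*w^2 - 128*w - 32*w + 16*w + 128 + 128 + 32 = 20*l^3 + l^2*(164 - 74*w) + l*(-32*w^2 - 276*w + 408) + 32*w^3 - 176*w^2 - 144*w + 288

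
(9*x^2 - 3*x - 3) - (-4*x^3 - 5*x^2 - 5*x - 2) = 4*x^3 + 14*x^2 + 2*x - 1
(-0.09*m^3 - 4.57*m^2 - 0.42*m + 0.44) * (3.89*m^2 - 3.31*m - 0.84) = -0.3501*m^5 - 17.4794*m^4 + 13.5685*m^3 + 6.9406*m^2 - 1.1036*m - 0.3696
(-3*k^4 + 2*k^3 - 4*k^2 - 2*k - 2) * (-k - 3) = 3*k^5 + 7*k^4 - 2*k^3 + 14*k^2 + 8*k + 6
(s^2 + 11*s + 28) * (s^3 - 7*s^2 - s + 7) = s^5 + 4*s^4 - 50*s^3 - 200*s^2 + 49*s + 196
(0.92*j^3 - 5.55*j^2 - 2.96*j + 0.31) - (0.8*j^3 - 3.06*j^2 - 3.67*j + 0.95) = 0.12*j^3 - 2.49*j^2 + 0.71*j - 0.64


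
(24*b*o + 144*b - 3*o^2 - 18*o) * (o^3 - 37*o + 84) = 24*b*o^4 + 144*b*o^3 - 888*b*o^2 - 3312*b*o + 12096*b - 3*o^5 - 18*o^4 + 111*o^3 + 414*o^2 - 1512*o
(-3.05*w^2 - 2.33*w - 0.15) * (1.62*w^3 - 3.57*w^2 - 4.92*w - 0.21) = -4.941*w^5 + 7.1139*w^4 + 23.0811*w^3 + 12.6396*w^2 + 1.2273*w + 0.0315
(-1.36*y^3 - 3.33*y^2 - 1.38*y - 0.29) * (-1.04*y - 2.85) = 1.4144*y^4 + 7.3392*y^3 + 10.9257*y^2 + 4.2346*y + 0.8265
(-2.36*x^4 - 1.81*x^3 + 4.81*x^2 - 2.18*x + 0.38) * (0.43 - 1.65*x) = 3.894*x^5 + 1.9717*x^4 - 8.7148*x^3 + 5.6653*x^2 - 1.5644*x + 0.1634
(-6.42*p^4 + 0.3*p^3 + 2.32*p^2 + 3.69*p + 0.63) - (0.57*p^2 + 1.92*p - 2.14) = -6.42*p^4 + 0.3*p^3 + 1.75*p^2 + 1.77*p + 2.77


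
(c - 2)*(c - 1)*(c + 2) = c^3 - c^2 - 4*c + 4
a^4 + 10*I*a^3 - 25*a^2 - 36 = (a - I)*(a + 2*I)*(a + 3*I)*(a + 6*I)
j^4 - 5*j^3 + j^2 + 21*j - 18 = (j - 3)^2*(j - 1)*(j + 2)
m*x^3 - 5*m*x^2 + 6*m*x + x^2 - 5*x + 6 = (x - 3)*(x - 2)*(m*x + 1)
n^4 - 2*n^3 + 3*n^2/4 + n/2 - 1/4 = (n - 1)^2*(n - 1/2)*(n + 1/2)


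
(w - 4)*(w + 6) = w^2 + 2*w - 24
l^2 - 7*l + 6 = (l - 6)*(l - 1)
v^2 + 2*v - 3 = (v - 1)*(v + 3)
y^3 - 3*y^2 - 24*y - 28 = (y - 7)*(y + 2)^2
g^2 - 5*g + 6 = (g - 3)*(g - 2)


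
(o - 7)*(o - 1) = o^2 - 8*o + 7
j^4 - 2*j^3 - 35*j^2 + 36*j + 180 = (j - 6)*(j - 3)*(j + 2)*(j + 5)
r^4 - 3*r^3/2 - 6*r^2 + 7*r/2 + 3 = (r - 3)*(r - 1)*(r + 1/2)*(r + 2)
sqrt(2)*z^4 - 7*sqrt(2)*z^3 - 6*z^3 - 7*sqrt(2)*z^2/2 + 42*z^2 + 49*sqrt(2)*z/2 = z*(z - 7)*(z - 7*sqrt(2)/2)*(sqrt(2)*z + 1)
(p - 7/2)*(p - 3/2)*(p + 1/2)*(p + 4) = p^4 - p^3/2 - 61*p^2/4 + 109*p/8 + 21/2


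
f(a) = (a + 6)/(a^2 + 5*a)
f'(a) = (-2*a - 5)*(a + 6)/(a^2 + 5*a)^2 + 1/(a^2 + 5*a) = (a*(a + 5) - (a + 6)*(2*a + 5))/(a^2*(a + 5)^2)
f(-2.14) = -0.63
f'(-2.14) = -0.24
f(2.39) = 0.48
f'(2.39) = -0.21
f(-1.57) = -0.82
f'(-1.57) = -0.47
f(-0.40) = -3.04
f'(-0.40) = -7.49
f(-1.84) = -0.72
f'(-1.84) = -0.33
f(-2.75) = -0.53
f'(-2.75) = -0.12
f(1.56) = 0.74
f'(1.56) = -0.49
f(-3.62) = -0.48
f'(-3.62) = 0.01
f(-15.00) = -0.06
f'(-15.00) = 0.00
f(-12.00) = -0.07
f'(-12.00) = 0.00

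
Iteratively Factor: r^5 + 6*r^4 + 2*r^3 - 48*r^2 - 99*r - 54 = (r - 3)*(r^4 + 9*r^3 + 29*r^2 + 39*r + 18) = (r - 3)*(r + 1)*(r^3 + 8*r^2 + 21*r + 18) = (r - 3)*(r + 1)*(r + 3)*(r^2 + 5*r + 6) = (r - 3)*(r + 1)*(r + 2)*(r + 3)*(r + 3)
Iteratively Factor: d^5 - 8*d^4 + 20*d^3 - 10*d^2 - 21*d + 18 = (d - 3)*(d^4 - 5*d^3 + 5*d^2 + 5*d - 6) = (d - 3)*(d - 1)*(d^3 - 4*d^2 + d + 6) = (d - 3)^2*(d - 1)*(d^2 - d - 2) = (d - 3)^2*(d - 2)*(d - 1)*(d + 1)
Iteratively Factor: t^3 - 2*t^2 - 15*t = (t - 5)*(t^2 + 3*t) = t*(t - 5)*(t + 3)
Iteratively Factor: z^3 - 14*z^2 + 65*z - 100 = (z - 5)*(z^2 - 9*z + 20) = (z - 5)*(z - 4)*(z - 5)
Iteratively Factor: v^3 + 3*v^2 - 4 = (v + 2)*(v^2 + v - 2) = (v - 1)*(v + 2)*(v + 2)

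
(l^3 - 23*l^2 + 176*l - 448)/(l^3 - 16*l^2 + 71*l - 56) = (l - 8)/(l - 1)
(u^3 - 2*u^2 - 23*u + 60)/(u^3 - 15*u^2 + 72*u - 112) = (u^2 + 2*u - 15)/(u^2 - 11*u + 28)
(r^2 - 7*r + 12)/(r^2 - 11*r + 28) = (r - 3)/(r - 7)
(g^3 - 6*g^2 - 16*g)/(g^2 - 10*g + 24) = g*(g^2 - 6*g - 16)/(g^2 - 10*g + 24)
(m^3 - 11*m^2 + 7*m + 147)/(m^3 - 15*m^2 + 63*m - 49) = (m + 3)/(m - 1)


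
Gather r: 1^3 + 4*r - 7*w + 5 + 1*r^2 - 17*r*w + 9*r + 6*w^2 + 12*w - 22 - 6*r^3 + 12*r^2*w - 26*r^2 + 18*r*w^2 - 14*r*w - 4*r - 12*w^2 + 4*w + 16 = -6*r^3 + r^2*(12*w - 25) + r*(18*w^2 - 31*w + 9) - 6*w^2 + 9*w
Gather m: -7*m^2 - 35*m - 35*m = -7*m^2 - 70*m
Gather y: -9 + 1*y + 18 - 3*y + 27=36 - 2*y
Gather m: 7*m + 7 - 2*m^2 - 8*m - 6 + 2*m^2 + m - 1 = 0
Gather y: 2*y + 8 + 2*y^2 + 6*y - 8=2*y^2 + 8*y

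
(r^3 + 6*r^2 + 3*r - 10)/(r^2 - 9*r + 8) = (r^2 + 7*r + 10)/(r - 8)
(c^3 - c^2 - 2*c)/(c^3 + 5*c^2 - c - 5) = c*(c - 2)/(c^2 + 4*c - 5)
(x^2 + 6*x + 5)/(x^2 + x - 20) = (x + 1)/(x - 4)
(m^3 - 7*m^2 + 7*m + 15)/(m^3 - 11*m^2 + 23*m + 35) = (m - 3)/(m - 7)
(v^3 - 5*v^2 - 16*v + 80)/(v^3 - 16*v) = (v - 5)/v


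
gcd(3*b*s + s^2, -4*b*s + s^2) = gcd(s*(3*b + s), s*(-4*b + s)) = s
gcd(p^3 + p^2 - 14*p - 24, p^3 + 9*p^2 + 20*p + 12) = p + 2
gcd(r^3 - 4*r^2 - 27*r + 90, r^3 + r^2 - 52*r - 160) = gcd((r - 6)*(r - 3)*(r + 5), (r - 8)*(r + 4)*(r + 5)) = r + 5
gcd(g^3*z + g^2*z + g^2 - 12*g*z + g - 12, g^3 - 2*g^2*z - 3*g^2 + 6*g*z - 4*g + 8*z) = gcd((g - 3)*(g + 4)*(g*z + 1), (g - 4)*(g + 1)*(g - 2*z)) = 1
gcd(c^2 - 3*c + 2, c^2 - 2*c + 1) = c - 1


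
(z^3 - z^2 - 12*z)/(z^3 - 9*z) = (z - 4)/(z - 3)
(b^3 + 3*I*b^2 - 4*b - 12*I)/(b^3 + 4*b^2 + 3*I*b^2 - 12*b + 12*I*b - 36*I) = (b + 2)/(b + 6)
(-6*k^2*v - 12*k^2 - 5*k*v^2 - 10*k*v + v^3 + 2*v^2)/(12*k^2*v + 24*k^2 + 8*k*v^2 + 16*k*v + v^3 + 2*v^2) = (-6*k^2 - 5*k*v + v^2)/(12*k^2 + 8*k*v + v^2)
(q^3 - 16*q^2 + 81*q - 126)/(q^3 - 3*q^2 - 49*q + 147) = (q - 6)/(q + 7)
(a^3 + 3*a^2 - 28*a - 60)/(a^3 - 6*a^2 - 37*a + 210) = (a + 2)/(a - 7)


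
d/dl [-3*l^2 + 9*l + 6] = 9 - 6*l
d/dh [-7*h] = -7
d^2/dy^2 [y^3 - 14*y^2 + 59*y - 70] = 6*y - 28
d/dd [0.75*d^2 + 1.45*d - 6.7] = 1.5*d + 1.45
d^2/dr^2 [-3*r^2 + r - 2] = -6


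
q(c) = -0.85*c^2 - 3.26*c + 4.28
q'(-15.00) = 22.24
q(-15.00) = -138.07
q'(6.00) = -13.46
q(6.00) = -45.88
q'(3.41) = -9.06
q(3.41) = -16.72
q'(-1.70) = -0.37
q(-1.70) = 7.37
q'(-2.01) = 0.16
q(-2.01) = 7.40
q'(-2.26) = 0.58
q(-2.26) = 7.31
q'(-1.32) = -1.02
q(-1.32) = 7.10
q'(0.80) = -4.62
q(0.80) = 1.13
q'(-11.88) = 16.94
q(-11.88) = -76.96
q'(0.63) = -4.33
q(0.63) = 1.89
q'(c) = -1.7*c - 3.26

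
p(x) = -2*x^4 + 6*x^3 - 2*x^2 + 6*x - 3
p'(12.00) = -11274.00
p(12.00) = -31323.00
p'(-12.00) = 16470.00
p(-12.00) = -52203.00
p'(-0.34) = 9.76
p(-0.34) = -5.53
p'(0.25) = 6.00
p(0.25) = -1.54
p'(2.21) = -1.28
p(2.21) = 17.55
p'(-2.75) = 319.50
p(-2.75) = -273.79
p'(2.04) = 4.83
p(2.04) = 17.22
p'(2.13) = 1.84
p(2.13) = 17.52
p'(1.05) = 12.38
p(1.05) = 5.61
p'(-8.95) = 7218.98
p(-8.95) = -17351.23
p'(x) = -8*x^3 + 18*x^2 - 4*x + 6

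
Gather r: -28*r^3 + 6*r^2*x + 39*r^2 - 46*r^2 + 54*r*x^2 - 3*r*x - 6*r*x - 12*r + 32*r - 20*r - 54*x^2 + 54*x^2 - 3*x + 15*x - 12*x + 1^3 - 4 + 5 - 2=-28*r^3 + r^2*(6*x - 7) + r*(54*x^2 - 9*x)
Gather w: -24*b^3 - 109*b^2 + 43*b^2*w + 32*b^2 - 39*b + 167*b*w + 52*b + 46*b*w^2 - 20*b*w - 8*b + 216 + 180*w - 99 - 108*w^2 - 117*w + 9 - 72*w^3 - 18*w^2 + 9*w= -24*b^3 - 77*b^2 + 5*b - 72*w^3 + w^2*(46*b - 126) + w*(43*b^2 + 147*b + 72) + 126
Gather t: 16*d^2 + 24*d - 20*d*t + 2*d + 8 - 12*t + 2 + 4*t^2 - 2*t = 16*d^2 + 26*d + 4*t^2 + t*(-20*d - 14) + 10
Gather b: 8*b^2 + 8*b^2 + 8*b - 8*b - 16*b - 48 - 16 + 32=16*b^2 - 16*b - 32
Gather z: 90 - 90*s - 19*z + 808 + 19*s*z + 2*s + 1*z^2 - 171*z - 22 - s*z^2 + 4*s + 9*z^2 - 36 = -84*s + z^2*(10 - s) + z*(19*s - 190) + 840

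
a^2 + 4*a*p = a*(a + 4*p)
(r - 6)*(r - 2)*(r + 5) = r^3 - 3*r^2 - 28*r + 60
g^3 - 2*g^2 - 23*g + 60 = (g - 4)*(g - 3)*(g + 5)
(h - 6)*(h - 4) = h^2 - 10*h + 24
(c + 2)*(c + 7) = c^2 + 9*c + 14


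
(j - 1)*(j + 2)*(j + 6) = j^3 + 7*j^2 + 4*j - 12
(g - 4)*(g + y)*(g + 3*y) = g^3 + 4*g^2*y - 4*g^2 + 3*g*y^2 - 16*g*y - 12*y^2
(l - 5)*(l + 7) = l^2 + 2*l - 35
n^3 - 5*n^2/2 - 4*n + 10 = (n - 5/2)*(n - 2)*(n + 2)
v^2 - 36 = (v - 6)*(v + 6)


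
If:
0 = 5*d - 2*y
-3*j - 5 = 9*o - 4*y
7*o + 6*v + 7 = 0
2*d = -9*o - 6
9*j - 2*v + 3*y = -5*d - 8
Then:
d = -636/2591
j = -5041/7773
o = -1586/2591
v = -2345/5182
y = -1590/2591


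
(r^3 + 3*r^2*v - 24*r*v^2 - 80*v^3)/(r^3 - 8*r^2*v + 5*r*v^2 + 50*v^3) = (r^2 + 8*r*v + 16*v^2)/(r^2 - 3*r*v - 10*v^2)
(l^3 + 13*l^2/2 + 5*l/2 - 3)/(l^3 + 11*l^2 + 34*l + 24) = (l - 1/2)/(l + 4)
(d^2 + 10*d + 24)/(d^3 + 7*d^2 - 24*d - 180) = (d + 4)/(d^2 + d - 30)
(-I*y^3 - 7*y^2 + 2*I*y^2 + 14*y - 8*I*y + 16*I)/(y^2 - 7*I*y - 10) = (-I*y^3 + y^2*(-7 + 2*I) + y*(14 - 8*I) + 16*I)/(y^2 - 7*I*y - 10)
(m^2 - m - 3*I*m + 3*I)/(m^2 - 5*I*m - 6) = (m - 1)/(m - 2*I)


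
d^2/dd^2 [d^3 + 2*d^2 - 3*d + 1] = 6*d + 4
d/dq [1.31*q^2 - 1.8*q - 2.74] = 2.62*q - 1.8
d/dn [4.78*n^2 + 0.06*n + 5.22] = 9.56*n + 0.06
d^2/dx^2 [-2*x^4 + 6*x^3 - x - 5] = 12*x*(3 - 2*x)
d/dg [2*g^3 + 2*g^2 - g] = 6*g^2 + 4*g - 1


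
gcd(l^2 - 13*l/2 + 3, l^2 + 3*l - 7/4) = l - 1/2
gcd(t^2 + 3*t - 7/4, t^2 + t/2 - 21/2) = t + 7/2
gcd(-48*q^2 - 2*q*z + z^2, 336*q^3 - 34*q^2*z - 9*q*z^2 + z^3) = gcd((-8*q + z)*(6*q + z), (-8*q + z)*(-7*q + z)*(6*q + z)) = -48*q^2 - 2*q*z + z^2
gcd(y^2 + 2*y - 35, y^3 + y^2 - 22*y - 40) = y - 5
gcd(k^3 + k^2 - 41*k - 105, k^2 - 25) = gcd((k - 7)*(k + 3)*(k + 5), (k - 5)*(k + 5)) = k + 5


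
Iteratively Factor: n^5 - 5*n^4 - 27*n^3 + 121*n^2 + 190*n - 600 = (n + 3)*(n^4 - 8*n^3 - 3*n^2 + 130*n - 200) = (n - 5)*(n + 3)*(n^3 - 3*n^2 - 18*n + 40) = (n - 5)^2*(n + 3)*(n^2 + 2*n - 8) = (n - 5)^2*(n - 2)*(n + 3)*(n + 4)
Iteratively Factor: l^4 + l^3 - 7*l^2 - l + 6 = (l + 1)*(l^3 - 7*l + 6) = (l - 1)*(l + 1)*(l^2 + l - 6) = (l - 2)*(l - 1)*(l + 1)*(l + 3)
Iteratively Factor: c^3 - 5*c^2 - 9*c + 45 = (c - 3)*(c^2 - 2*c - 15) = (c - 3)*(c + 3)*(c - 5)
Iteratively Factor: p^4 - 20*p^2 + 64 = (p - 2)*(p^3 + 2*p^2 - 16*p - 32) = (p - 4)*(p - 2)*(p^2 + 6*p + 8) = (p - 4)*(p - 2)*(p + 2)*(p + 4)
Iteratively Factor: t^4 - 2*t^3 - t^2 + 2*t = (t + 1)*(t^3 - 3*t^2 + 2*t) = t*(t + 1)*(t^2 - 3*t + 2) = t*(t - 2)*(t + 1)*(t - 1)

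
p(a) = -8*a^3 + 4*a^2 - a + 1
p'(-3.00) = -241.00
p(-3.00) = 256.00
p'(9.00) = -1873.00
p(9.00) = -5516.00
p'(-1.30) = -51.96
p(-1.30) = 26.64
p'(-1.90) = -102.84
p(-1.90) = 72.21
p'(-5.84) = -866.25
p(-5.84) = 1736.68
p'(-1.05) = -35.86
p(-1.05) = 15.72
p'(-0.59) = -14.07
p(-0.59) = 4.63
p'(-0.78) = -21.84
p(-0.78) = 8.01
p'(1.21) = -26.46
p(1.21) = -8.53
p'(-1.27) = -49.87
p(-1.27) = 25.11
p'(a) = -24*a^2 + 8*a - 1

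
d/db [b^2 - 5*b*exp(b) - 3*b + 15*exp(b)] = -5*b*exp(b) + 2*b + 10*exp(b) - 3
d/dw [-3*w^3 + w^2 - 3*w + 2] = -9*w^2 + 2*w - 3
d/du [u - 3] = 1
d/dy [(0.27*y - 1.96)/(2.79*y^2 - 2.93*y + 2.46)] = (-0.7533*y^2 + 10.9368*y - 5.0786)/(7.7841*y^4 - 16.3494*y^3 + 22.3117*y^2 - 14.4156*y + 6.0516)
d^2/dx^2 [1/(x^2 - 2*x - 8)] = 2*(x^2 - 2*x - 4*(x - 1)^2 - 8)/(-x^2 + 2*x + 8)^3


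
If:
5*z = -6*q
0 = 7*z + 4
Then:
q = 10/21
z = -4/7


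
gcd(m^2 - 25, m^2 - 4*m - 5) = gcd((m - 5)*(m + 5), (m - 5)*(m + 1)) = m - 5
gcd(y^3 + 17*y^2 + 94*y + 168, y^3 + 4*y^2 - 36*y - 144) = y^2 + 10*y + 24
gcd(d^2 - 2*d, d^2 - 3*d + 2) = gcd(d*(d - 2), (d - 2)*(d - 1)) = d - 2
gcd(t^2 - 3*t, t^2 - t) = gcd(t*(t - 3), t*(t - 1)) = t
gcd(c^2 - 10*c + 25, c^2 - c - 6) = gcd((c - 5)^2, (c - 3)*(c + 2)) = 1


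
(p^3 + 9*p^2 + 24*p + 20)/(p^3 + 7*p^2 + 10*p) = (p + 2)/p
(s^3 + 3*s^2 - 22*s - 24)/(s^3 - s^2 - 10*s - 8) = (s + 6)/(s + 2)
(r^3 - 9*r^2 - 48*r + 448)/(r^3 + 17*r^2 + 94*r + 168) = (r^2 - 16*r + 64)/(r^2 + 10*r + 24)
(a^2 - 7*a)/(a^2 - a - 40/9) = 9*a*(7 - a)/(-9*a^2 + 9*a + 40)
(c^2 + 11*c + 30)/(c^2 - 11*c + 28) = (c^2 + 11*c + 30)/(c^2 - 11*c + 28)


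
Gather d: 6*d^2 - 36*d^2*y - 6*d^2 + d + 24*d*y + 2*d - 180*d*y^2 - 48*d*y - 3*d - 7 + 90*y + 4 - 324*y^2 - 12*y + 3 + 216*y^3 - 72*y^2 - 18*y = -36*d^2*y + d*(-180*y^2 - 24*y) + 216*y^3 - 396*y^2 + 60*y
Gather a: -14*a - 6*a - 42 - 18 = -20*a - 60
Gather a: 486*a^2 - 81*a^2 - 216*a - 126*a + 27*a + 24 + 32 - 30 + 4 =405*a^2 - 315*a + 30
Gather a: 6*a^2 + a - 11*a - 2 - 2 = 6*a^2 - 10*a - 4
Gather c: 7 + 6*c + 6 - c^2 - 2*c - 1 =-c^2 + 4*c + 12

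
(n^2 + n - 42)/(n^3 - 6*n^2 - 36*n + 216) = (n + 7)/(n^2 - 36)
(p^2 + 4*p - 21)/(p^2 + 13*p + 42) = (p - 3)/(p + 6)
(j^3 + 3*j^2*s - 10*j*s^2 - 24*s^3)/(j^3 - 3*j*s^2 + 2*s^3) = (j^2 + j*s - 12*s^2)/(j^2 - 2*j*s + s^2)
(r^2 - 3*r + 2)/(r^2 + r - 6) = (r - 1)/(r + 3)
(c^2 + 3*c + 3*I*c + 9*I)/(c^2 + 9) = (c + 3)/(c - 3*I)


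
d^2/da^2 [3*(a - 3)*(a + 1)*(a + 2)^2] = 36*a^2 + 36*a - 42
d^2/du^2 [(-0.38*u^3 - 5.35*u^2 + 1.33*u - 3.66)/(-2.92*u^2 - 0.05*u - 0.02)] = (-7.105427357601e-15*u^5 - 24.284908*u^3 + 185.367384*u^2 + 3.673104*u - 0.402248)/(24.897088*u^6 + 1.27896*u^5 + 0.533484*u^4 + 0.017645*u^3 + 0.003654*u^2 + 6.0e-5*u + 8.0e-6)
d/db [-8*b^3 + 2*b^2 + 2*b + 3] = -24*b^2 + 4*b + 2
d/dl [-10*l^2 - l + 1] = -20*l - 1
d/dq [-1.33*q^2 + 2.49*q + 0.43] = 2.49 - 2.66*q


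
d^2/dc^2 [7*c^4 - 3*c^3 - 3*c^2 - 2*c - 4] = 84*c^2 - 18*c - 6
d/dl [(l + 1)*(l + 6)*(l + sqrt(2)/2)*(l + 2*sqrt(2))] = 4*l^3 + 15*sqrt(2)*l^2/2 + 21*l^2 + 16*l + 35*sqrt(2)*l + 14 + 15*sqrt(2)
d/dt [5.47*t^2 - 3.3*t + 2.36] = 10.94*t - 3.3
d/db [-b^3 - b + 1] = -3*b^2 - 1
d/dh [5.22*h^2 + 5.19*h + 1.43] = 10.44*h + 5.19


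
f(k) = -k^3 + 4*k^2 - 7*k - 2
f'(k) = -3*k^2 + 8*k - 7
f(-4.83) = 237.80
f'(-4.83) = -115.63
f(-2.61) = 61.30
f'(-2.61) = -48.32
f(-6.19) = 431.77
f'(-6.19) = -171.47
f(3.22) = -16.45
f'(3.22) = -12.35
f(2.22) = -8.77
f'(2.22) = -4.03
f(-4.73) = 226.43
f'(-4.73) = -111.96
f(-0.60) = 3.86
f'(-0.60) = -12.88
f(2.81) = -12.27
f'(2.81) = -8.21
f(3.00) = -14.00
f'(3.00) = -10.00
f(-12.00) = 2386.00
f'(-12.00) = -535.00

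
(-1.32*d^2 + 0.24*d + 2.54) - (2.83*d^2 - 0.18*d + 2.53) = -4.15*d^2 + 0.42*d + 0.0100000000000002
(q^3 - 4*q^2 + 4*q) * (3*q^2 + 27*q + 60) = 3*q^5 + 15*q^4 - 36*q^3 - 132*q^2 + 240*q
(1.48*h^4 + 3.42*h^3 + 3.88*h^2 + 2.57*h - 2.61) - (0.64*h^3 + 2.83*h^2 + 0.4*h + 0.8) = 1.48*h^4 + 2.78*h^3 + 1.05*h^2 + 2.17*h - 3.41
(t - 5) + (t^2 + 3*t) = t^2 + 4*t - 5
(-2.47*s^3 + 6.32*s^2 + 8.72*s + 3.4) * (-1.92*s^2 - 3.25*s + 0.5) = 4.7424*s^5 - 4.1069*s^4 - 38.5174*s^3 - 31.708*s^2 - 6.69*s + 1.7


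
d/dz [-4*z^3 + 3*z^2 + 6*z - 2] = -12*z^2 + 6*z + 6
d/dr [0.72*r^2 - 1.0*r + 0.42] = 1.44*r - 1.0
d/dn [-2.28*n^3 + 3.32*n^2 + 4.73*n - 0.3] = -6.84*n^2 + 6.64*n + 4.73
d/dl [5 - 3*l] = -3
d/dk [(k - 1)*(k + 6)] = 2*k + 5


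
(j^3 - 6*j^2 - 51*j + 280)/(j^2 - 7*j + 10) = (j^2 - j - 56)/(j - 2)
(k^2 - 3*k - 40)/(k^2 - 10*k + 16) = (k + 5)/(k - 2)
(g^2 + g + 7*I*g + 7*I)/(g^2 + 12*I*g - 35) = (g + 1)/(g + 5*I)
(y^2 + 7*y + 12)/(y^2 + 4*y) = (y + 3)/y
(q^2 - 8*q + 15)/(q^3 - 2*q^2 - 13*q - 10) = (q - 3)/(q^2 + 3*q + 2)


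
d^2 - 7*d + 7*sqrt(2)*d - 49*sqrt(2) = (d - 7)*(d + 7*sqrt(2))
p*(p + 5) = p^2 + 5*p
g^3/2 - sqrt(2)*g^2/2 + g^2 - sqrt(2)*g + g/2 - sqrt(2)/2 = (g/2 + 1/2)*(g + 1)*(g - sqrt(2))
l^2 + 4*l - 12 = (l - 2)*(l + 6)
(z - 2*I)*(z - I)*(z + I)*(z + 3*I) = z^4 + I*z^3 + 7*z^2 + I*z + 6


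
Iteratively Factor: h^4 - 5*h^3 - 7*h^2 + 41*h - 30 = (h - 1)*(h^3 - 4*h^2 - 11*h + 30) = (h - 1)*(h + 3)*(h^2 - 7*h + 10) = (h - 2)*(h - 1)*(h + 3)*(h - 5)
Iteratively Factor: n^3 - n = (n + 1)*(n^2 - n) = (n - 1)*(n + 1)*(n)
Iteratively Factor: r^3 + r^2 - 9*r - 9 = (r - 3)*(r^2 + 4*r + 3) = (r - 3)*(r + 1)*(r + 3)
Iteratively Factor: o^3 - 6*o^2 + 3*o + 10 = (o + 1)*(o^2 - 7*o + 10) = (o - 5)*(o + 1)*(o - 2)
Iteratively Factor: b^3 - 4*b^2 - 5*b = (b - 5)*(b^2 + b) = (b - 5)*(b + 1)*(b)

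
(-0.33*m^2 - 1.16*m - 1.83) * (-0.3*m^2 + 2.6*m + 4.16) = 0.099*m^4 - 0.51*m^3 - 3.8398*m^2 - 9.5836*m - 7.6128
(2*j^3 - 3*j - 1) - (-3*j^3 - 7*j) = 5*j^3 + 4*j - 1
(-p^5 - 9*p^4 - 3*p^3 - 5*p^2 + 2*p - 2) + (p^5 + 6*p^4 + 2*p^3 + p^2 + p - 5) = -3*p^4 - p^3 - 4*p^2 + 3*p - 7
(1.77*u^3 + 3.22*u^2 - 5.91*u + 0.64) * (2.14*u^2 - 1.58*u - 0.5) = 3.7878*u^5 + 4.0942*u^4 - 18.62*u^3 + 9.0974*u^2 + 1.9438*u - 0.32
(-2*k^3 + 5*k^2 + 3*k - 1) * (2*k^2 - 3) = -4*k^5 + 10*k^4 + 12*k^3 - 17*k^2 - 9*k + 3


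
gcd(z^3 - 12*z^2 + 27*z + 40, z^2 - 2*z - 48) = z - 8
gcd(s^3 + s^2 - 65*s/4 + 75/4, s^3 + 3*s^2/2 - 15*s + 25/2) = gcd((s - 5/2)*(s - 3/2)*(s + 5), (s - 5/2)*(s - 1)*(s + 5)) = s^2 + 5*s/2 - 25/2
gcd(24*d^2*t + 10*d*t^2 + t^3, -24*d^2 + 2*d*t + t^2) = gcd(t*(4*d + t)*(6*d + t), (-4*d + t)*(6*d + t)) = 6*d + t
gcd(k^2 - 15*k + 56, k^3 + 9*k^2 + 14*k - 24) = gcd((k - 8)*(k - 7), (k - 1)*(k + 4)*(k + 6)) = 1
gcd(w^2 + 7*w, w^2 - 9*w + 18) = 1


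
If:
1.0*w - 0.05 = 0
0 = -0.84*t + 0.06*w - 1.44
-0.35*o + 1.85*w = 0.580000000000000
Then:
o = -1.39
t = -1.71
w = 0.05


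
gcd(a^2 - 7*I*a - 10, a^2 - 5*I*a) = a - 5*I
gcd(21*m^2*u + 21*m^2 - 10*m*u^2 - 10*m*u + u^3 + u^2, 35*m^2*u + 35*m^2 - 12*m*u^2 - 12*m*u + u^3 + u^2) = -7*m*u - 7*m + u^2 + u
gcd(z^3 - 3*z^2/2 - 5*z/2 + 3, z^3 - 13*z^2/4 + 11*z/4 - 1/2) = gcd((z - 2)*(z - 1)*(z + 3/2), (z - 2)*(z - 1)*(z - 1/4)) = z^2 - 3*z + 2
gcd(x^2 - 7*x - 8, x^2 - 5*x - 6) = x + 1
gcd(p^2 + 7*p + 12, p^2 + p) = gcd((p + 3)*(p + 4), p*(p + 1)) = 1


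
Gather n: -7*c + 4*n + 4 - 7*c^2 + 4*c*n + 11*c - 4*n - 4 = -7*c^2 + 4*c*n + 4*c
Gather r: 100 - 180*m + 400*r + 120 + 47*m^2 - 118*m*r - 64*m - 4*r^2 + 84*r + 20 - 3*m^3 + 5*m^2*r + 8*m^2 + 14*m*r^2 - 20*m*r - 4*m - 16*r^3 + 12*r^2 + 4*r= -3*m^3 + 55*m^2 - 248*m - 16*r^3 + r^2*(14*m + 8) + r*(5*m^2 - 138*m + 488) + 240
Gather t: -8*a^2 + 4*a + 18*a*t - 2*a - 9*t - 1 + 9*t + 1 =-8*a^2 + 18*a*t + 2*a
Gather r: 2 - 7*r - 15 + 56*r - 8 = 49*r - 21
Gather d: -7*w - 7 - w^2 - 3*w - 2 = -w^2 - 10*w - 9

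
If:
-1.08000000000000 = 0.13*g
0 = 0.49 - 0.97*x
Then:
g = -8.31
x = 0.51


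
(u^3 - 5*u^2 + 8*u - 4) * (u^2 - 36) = u^5 - 5*u^4 - 28*u^3 + 176*u^2 - 288*u + 144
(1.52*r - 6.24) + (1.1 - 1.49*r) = 0.03*r - 5.14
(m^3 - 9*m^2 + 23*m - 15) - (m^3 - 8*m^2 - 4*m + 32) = -m^2 + 27*m - 47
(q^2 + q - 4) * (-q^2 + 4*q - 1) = -q^4 + 3*q^3 + 7*q^2 - 17*q + 4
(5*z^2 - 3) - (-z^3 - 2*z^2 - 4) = z^3 + 7*z^2 + 1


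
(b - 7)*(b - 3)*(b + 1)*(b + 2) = b^4 - 7*b^3 - 7*b^2 + 43*b + 42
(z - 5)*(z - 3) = z^2 - 8*z + 15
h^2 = h^2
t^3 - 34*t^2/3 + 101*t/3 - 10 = (t - 6)*(t - 5)*(t - 1/3)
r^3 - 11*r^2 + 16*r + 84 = (r - 7)*(r - 6)*(r + 2)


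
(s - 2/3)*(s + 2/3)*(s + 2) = s^3 + 2*s^2 - 4*s/9 - 8/9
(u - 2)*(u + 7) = u^2 + 5*u - 14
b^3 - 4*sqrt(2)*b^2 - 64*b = b*(b - 8*sqrt(2))*(b + 4*sqrt(2))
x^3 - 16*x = x*(x - 4)*(x + 4)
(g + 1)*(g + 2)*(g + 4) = g^3 + 7*g^2 + 14*g + 8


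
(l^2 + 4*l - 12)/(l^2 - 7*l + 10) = (l + 6)/(l - 5)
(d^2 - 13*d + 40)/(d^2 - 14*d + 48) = (d - 5)/(d - 6)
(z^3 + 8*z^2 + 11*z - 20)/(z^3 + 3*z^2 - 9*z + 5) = (z + 4)/(z - 1)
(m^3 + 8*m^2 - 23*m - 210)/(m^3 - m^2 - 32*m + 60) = (m + 7)/(m - 2)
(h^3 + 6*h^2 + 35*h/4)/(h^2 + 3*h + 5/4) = h*(2*h + 7)/(2*h + 1)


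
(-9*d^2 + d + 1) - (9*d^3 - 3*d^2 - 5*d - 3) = -9*d^3 - 6*d^2 + 6*d + 4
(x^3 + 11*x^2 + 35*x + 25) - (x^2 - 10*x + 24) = x^3 + 10*x^2 + 45*x + 1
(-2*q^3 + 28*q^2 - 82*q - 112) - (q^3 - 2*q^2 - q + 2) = -3*q^3 + 30*q^2 - 81*q - 114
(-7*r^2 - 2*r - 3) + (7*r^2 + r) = -r - 3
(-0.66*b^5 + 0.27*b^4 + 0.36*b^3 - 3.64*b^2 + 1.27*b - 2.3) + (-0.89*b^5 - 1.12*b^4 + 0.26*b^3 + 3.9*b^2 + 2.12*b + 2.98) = -1.55*b^5 - 0.85*b^4 + 0.62*b^3 + 0.26*b^2 + 3.39*b + 0.68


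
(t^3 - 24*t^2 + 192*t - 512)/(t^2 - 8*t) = t - 16 + 64/t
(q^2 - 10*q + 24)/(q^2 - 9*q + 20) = (q - 6)/(q - 5)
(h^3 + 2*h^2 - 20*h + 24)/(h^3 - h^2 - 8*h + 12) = (h + 6)/(h + 3)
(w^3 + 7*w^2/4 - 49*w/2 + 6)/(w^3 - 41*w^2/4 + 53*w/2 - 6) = (w + 6)/(w - 6)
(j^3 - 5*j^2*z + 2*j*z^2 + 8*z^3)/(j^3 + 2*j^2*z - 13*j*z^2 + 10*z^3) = (-j^2 + 3*j*z + 4*z^2)/(-j^2 - 4*j*z + 5*z^2)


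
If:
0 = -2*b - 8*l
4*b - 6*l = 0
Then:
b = 0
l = 0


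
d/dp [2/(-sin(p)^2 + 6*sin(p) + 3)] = 4*(sin(p) - 3)*cos(p)/(6*sin(p) + cos(p)^2 + 2)^2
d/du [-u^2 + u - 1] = 1 - 2*u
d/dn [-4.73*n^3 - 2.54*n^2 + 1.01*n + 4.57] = -14.19*n^2 - 5.08*n + 1.01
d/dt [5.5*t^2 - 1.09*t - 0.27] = 11.0*t - 1.09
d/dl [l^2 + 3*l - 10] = 2*l + 3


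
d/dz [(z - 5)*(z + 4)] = 2*z - 1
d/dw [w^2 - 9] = 2*w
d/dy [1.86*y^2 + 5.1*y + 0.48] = 3.72*y + 5.1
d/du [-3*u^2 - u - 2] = -6*u - 1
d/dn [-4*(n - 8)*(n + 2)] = 24 - 8*n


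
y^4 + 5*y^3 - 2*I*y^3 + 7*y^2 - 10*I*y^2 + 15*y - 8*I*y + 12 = (y + 1)*(y + 4)*(y - 3*I)*(y + I)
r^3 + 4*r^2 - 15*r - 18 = (r - 3)*(r + 1)*(r + 6)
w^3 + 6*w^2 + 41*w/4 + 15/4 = (w + 1/2)*(w + 5/2)*(w + 3)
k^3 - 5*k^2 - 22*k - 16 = (k - 8)*(k + 1)*(k + 2)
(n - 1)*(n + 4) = n^2 + 3*n - 4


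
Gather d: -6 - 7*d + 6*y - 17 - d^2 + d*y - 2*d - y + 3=-d^2 + d*(y - 9) + 5*y - 20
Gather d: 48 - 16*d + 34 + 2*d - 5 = 77 - 14*d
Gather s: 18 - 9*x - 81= -9*x - 63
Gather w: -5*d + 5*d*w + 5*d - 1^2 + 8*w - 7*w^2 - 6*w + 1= -7*w^2 + w*(5*d + 2)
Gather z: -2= -2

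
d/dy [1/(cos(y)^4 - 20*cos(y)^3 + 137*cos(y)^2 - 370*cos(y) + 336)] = 2*(2*cos(y)^3 - 30*cos(y)^2 + 137*cos(y) - 185)*sin(y)/(cos(y)^4 - 20*cos(y)^3 + 137*cos(y)^2 - 370*cos(y) + 336)^2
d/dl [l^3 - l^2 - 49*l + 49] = 3*l^2 - 2*l - 49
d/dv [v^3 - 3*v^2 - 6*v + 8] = 3*v^2 - 6*v - 6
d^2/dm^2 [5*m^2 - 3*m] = 10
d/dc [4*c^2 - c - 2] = 8*c - 1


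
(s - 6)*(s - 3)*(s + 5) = s^3 - 4*s^2 - 27*s + 90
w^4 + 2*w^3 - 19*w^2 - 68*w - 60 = (w - 5)*(w + 2)^2*(w + 3)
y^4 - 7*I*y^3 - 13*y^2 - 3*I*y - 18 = (y - 3*I)^2*(y - 2*I)*(y + I)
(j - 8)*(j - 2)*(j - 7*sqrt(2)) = j^3 - 10*j^2 - 7*sqrt(2)*j^2 + 16*j + 70*sqrt(2)*j - 112*sqrt(2)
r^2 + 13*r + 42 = (r + 6)*(r + 7)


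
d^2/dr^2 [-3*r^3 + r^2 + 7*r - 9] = 2 - 18*r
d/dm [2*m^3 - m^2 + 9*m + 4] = 6*m^2 - 2*m + 9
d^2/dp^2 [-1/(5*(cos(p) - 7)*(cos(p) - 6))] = (4*sin(p)^4 - 3*sin(p)^2 + 2379*cos(p)/4 - 39*cos(3*p)/4 - 255)/(5*(cos(p) - 7)^3*(cos(p) - 6)^3)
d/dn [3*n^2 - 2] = 6*n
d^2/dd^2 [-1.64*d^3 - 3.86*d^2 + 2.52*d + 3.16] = -9.84*d - 7.72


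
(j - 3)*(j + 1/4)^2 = j^3 - 5*j^2/2 - 23*j/16 - 3/16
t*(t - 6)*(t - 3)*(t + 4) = t^4 - 5*t^3 - 18*t^2 + 72*t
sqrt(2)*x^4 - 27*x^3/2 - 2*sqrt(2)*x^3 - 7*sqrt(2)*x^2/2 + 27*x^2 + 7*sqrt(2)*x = x*(x - 2)*(x - 7*sqrt(2))*(sqrt(2)*x + 1/2)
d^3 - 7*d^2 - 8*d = d*(d - 8)*(d + 1)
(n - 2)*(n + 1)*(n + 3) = n^3 + 2*n^2 - 5*n - 6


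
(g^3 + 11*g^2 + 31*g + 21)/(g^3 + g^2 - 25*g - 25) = (g^2 + 10*g + 21)/(g^2 - 25)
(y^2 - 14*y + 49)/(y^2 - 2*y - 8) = (-y^2 + 14*y - 49)/(-y^2 + 2*y + 8)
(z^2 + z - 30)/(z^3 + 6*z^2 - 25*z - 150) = 1/(z + 5)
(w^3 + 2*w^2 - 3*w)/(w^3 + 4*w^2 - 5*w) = (w + 3)/(w + 5)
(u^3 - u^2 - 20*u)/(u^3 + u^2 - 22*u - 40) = u/(u + 2)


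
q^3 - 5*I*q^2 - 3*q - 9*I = (q - 3*I)^2*(q + I)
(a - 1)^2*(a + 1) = a^3 - a^2 - a + 1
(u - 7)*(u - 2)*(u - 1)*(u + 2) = u^4 - 8*u^3 + 3*u^2 + 32*u - 28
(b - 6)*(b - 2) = b^2 - 8*b + 12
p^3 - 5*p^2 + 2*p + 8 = (p - 4)*(p - 2)*(p + 1)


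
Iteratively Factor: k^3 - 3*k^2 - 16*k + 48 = (k - 4)*(k^2 + k - 12) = (k - 4)*(k + 4)*(k - 3)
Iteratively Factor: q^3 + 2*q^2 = (q + 2)*(q^2) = q*(q + 2)*(q)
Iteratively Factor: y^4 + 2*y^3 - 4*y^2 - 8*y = (y - 2)*(y^3 + 4*y^2 + 4*y) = y*(y - 2)*(y^2 + 4*y + 4) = y*(y - 2)*(y + 2)*(y + 2)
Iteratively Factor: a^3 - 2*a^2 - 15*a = (a + 3)*(a^2 - 5*a) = a*(a + 3)*(a - 5)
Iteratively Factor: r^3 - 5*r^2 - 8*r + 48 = (r - 4)*(r^2 - r - 12) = (r - 4)*(r + 3)*(r - 4)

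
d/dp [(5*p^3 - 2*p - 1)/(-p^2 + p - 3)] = ((2 - 15*p^2)*(p^2 - p + 3) - (2*p - 1)*(-5*p^3 + 2*p + 1))/(p^2 - p + 3)^2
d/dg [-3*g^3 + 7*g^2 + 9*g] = -9*g^2 + 14*g + 9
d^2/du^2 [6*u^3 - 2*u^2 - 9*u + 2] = 36*u - 4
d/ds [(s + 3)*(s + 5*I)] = 2*s + 3 + 5*I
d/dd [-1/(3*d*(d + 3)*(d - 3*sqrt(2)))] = (d*(d + 3) + d*(d - 3*sqrt(2)) + (d + 3)*(d - 3*sqrt(2)))/(3*d^2*(d + 3)^2*(d - 3*sqrt(2))^2)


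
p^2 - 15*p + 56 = (p - 8)*(p - 7)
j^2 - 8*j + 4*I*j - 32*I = (j - 8)*(j + 4*I)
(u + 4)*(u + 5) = u^2 + 9*u + 20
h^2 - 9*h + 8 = (h - 8)*(h - 1)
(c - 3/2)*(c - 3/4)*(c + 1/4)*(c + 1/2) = c^4 - 3*c^3/2 - 7*c^2/16 + 9*c/16 + 9/64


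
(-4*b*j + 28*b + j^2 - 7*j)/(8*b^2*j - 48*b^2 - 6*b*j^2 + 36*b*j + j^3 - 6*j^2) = (7 - j)/(2*b*j - 12*b - j^2 + 6*j)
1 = 1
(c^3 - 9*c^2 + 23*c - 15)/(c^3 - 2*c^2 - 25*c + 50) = (c^2 - 4*c + 3)/(c^2 + 3*c - 10)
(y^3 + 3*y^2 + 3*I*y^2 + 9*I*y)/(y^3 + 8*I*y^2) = (y^2 + 3*y*(1 + I) + 9*I)/(y*(y + 8*I))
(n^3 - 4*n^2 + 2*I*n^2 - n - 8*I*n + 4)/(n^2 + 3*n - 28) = (n^2 + 2*I*n - 1)/(n + 7)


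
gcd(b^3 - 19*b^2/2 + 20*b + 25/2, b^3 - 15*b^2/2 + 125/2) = b^2 - 10*b + 25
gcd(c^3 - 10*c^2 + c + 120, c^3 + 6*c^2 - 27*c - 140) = c - 5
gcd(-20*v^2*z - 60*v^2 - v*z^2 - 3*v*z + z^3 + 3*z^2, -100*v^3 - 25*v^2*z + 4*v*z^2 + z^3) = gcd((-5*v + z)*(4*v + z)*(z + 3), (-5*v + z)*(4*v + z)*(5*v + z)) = -20*v^2 - v*z + z^2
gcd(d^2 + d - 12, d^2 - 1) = 1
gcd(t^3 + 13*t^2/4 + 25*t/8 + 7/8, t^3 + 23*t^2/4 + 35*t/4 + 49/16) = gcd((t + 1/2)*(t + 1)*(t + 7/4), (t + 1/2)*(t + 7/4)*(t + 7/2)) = t^2 + 9*t/4 + 7/8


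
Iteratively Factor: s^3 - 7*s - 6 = (s - 3)*(s^2 + 3*s + 2) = (s - 3)*(s + 2)*(s + 1)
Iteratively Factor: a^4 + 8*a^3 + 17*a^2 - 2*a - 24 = (a + 3)*(a^3 + 5*a^2 + 2*a - 8) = (a + 3)*(a + 4)*(a^2 + a - 2) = (a + 2)*(a + 3)*(a + 4)*(a - 1)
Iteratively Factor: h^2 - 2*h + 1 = (h - 1)*(h - 1)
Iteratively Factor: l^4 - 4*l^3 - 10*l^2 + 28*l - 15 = (l + 3)*(l^3 - 7*l^2 + 11*l - 5) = (l - 1)*(l + 3)*(l^2 - 6*l + 5) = (l - 5)*(l - 1)*(l + 3)*(l - 1)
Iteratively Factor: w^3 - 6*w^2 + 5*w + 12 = (w - 4)*(w^2 - 2*w - 3) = (w - 4)*(w + 1)*(w - 3)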